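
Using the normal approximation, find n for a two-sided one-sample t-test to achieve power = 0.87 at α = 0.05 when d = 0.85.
n = 14

Sample size formula (one-sample t-test, normal approximation):
n = ((z_{α/2} + z_β) / d)²

z_{α/2} = 1.960 (for α = 0.05, two-sided)
z_β = 1.126 (for power = 0.87)
d = 0.85

n = ((1.960 + 1.126) / 0.85)²
n = (3.631)²
n ≈ 13.18
Round up to the next whole number: n = 14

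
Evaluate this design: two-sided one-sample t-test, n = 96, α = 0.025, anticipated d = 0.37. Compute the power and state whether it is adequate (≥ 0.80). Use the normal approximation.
Power ≈ 0.92; the study is adequately powered (power ≥ 0.80)

Power calculation (one-sample t-test, normal approximation):
z_β = d · √n - z_{α/2}
z_β = 0.37 · √96 - 2.241
z_β = 0.37 · 9.798 - 2.241
z_β = 1.384

Power = Φ(z_β) = Φ(1.384) ≈ 0.917

Effect size d = 0.37 is small by Cohen's convention (0.2/0.5/0.8).

Threshold: power ≥ 0.80 is conventionally adequate.
Power ≈ 0.92 → the study is adequately powered (power ≥ 0.80).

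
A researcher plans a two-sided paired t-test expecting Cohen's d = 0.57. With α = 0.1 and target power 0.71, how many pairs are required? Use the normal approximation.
n = 15 pairs

Sample size formula (paired t-test, normal approximation):
n = ((z_{α/2} + z_β) / d)²

z_{α/2} = 1.645 (for α = 0.1, two-sided)
z_β = 0.553 (for power = 0.71)
d = 0.57

n = ((1.645 + 0.553) / 0.57)²
n = (3.856)²
n ≈ 14.87
Round up to the next whole number: n = 15 pairs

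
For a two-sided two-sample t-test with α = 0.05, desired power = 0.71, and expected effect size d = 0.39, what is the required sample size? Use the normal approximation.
n = 84 per group

Sample size formula (two-sample t-test, normal approximation):
n = 2 · ((z_{α/2} + z_β) / d)²

z_{α/2} = 1.960 (for α = 0.05, two-sided)
z_β = 0.553 (for power = 0.71)
d = 0.39

n = 2 · ((1.960 + 0.553) / 0.39)²
n = 2 · (6.444)²
n ≈ 83.05
Round up to the next whole number: n = 84 per group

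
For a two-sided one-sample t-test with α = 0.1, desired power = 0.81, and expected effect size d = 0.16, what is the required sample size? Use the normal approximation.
n = 249

Sample size formula (one-sample t-test, normal approximation):
n = ((z_{α/2} + z_β) / d)²

z_{α/2} = 1.645 (for α = 0.1, two-sided)
z_β = 0.878 (for power = 0.81)
d = 0.16

n = ((1.645 + 0.878) / 0.16)²
n = (15.769)²
n ≈ 248.66
Round up to the next whole number: n = 249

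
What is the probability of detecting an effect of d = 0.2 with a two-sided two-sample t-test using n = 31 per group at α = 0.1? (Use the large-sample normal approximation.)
Power ≈ 0.20

Power calculation (two-sample t-test, normal approximation):
z_β = d · √(n/2) - z_{α/2}
z_β = 0.2 · √(31/2) - 1.645
z_β = 0.2 · 3.937 - 1.645
z_β = -0.857

Power = Φ(z_β) = Φ(-0.857) ≈ 0.196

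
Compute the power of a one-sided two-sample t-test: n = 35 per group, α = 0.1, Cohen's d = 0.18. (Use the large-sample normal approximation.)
Power ≈ 0.30

Power calculation (two-sample t-test, normal approximation):
z_β = d · √(n/2) - z_α
z_β = 0.18 · √(35/2) - 1.282
z_β = 0.18 · 4.183 - 1.282
z_β = -0.529

Power = Φ(z_β) = Φ(-0.529) ≈ 0.299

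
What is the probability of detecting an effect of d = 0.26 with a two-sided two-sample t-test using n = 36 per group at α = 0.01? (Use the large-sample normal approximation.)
Power ≈ 0.07

Power calculation (two-sample t-test, normal approximation):
z_β = d · √(n/2) - z_{α/2}
z_β = 0.26 · √(36/2) - 2.576
z_β = 0.26 · 4.243 - 2.576
z_β = -1.473

Power = Φ(z_β) = Φ(-1.473) ≈ 0.070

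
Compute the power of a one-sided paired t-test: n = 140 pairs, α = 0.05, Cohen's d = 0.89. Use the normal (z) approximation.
Power ≈ 1.00

Power calculation (paired t-test, normal approximation):
z_β = d · √n - z_α
z_β = 0.89 · √140 - 1.645
z_β = 0.89 · 11.832 - 1.645
z_β = 8.886

Power = Φ(z_β) = Φ(8.886) ≈ 1.000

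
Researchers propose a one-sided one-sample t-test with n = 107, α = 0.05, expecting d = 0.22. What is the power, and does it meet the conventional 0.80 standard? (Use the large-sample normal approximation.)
Power ≈ 0.74; the study is underpowered (power < 0.80)

Power calculation (one-sample t-test, normal approximation):
z_β = d · √n - z_α
z_β = 0.22 · √107 - 1.645
z_β = 0.22 · 10.344 - 1.645
z_β = 0.631

Power = Φ(z_β) = Φ(0.631) ≈ 0.736

Effect size d = 0.22 is small by Cohen's convention (0.2/0.5/0.8).

Threshold: power ≥ 0.80 is conventionally adequate.
Power ≈ 0.74 → the study is underpowered (power < 0.80).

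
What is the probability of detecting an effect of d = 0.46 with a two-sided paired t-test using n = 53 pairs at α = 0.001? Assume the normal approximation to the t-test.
Power ≈ 0.52

Power calculation (paired t-test, normal approximation):
z_β = d · √n - z_{α/2}
z_β = 0.46 · √53 - 3.291
z_β = 0.46 · 7.280 - 3.291
z_β = 0.058

Power = Φ(z_β) = Φ(0.058) ≈ 0.523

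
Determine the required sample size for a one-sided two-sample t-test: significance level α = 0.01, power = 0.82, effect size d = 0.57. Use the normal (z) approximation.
n = 65 per group

Sample size formula (two-sample t-test, normal approximation):
n = 2 · ((z_α + z_β) / d)²

z_α = 2.326 (for α = 0.01, one-sided)
z_β = 0.915 (for power = 0.82)
d = 0.57

n = 2 · ((2.326 + 0.915) / 0.57)²
n = 2 · (5.686)²
n ≈ 64.66
Round up to the next whole number: n = 65 per group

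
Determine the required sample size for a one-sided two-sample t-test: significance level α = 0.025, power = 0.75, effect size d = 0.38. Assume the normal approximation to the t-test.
n = 97 per group

Sample size formula (two-sample t-test, normal approximation):
n = 2 · ((z_α + z_β) / d)²

z_α = 1.960 (for α = 0.025, one-sided)
z_β = 0.674 (for power = 0.75)
d = 0.38

n = 2 · ((1.960 + 0.674) / 0.38)²
n = 2 · (6.932)²
n ≈ 96.11
Round up to the next whole number: n = 97 per group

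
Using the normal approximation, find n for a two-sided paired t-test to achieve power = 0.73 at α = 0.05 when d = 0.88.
n = 9 pairs

Sample size formula (paired t-test, normal approximation):
n = ((z_{α/2} + z_β) / d)²

z_{α/2} = 1.960 (for α = 0.05, two-sided)
z_β = 0.613 (for power = 0.73)
d = 0.88

n = ((1.960 + 0.613) / 0.88)²
n = (2.924)²
n ≈ 8.55
Round up to the next whole number: n = 9 pairs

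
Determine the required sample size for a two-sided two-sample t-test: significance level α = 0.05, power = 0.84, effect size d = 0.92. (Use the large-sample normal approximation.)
n = 21 per group

Sample size formula (two-sample t-test, normal approximation):
n = 2 · ((z_{α/2} + z_β) / d)²

z_{α/2} = 1.960 (for α = 0.05, two-sided)
z_β = 0.994 (for power = 0.84)
d = 0.92

n = 2 · ((1.960 + 0.994) / 0.92)²
n = 2 · (3.211)²
n ≈ 20.62
Round up to the next whole number: n = 21 per group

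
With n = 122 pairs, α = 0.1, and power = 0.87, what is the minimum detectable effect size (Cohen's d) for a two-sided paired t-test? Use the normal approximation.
d ≈ 0.25

Minimum detectable effect (paired t-test, normal approximation):
d = (z_{α/2} + z_β) / √n
d = (1.645 + 1.126) / √122
d = 2.771 / 11.045
d ≈ 0.25

By Cohen's convention (0.2 small / 0.5 medium / 0.8 large): small effect.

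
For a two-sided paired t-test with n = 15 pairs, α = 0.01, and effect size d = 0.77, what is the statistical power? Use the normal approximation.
Power ≈ 0.66

Power calculation (paired t-test, normal approximation):
z_β = d · √n - z_{α/2}
z_β = 0.77 · √15 - 2.576
z_β = 0.77 · 3.873 - 2.576
z_β = 0.406

Power = Φ(z_β) = Φ(0.406) ≈ 0.658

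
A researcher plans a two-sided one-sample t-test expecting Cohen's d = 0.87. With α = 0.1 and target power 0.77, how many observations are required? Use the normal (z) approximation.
n = 8

Sample size formula (one-sample t-test, normal approximation):
n = ((z_{α/2} + z_β) / d)²

z_{α/2} = 1.645 (for α = 0.1, two-sided)
z_β = 0.739 (for power = 0.77)
d = 0.87

n = ((1.645 + 0.739) / 0.87)²
n = (2.740)²
n ≈ 7.51
Round up to the next whole number: n = 8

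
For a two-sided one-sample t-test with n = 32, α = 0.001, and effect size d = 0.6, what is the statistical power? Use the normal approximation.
Power ≈ 0.54

Power calculation (one-sample t-test, normal approximation):
z_β = d · √n - z_{α/2}
z_β = 0.6 · √32 - 3.291
z_β = 0.6 · 5.657 - 3.291
z_β = 0.104

Power = Φ(z_β) = Φ(0.104) ≈ 0.541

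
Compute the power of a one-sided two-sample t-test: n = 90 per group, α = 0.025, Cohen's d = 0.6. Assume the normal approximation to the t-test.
Power ≈ 0.98

Power calculation (two-sample t-test, normal approximation):
z_β = d · √(n/2) - z_α
z_β = 0.6 · √(90/2) - 1.960
z_β = 0.6 · 6.708 - 1.960
z_β = 2.065

Power = Φ(z_β) = Φ(2.065) ≈ 0.981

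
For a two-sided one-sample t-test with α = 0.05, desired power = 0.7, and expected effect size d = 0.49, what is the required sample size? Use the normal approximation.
n = 26

Sample size formula (one-sample t-test, normal approximation):
n = ((z_{α/2} + z_β) / d)²

z_{α/2} = 1.960 (for α = 0.05, two-sided)
z_β = 0.524 (for power = 0.7)
d = 0.49

n = ((1.960 + 0.524) / 0.49)²
n = (5.069)²
n ≈ 25.69
Round up to the next whole number: n = 26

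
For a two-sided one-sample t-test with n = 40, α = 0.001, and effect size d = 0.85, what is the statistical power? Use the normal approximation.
Power ≈ 0.98

Power calculation (one-sample t-test, normal approximation):
z_β = d · √n - z_{α/2}
z_β = 0.85 · √40 - 3.291
z_β = 0.85 · 6.325 - 3.291
z_β = 2.085

Power = Φ(z_β) = Φ(2.085) ≈ 0.981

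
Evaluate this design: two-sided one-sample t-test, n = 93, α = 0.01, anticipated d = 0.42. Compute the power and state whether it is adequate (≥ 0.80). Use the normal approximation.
Power ≈ 0.93; the study is adequately powered (power ≥ 0.80)

Power calculation (one-sample t-test, normal approximation):
z_β = d · √n - z_{α/2}
z_β = 0.42 · √93 - 2.576
z_β = 0.42 · 9.644 - 2.576
z_β = 1.475

Power = Φ(z_β) = Φ(1.475) ≈ 0.930

Effect size d = 0.42 is small by Cohen's convention (0.2/0.5/0.8).

Threshold: power ≥ 0.80 is conventionally adequate.
Power ≈ 0.93 → the study is adequately powered (power ≥ 0.80).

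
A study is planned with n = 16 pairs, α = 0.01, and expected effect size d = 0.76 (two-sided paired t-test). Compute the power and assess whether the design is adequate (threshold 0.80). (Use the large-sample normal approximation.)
Power ≈ 0.68; the study is underpowered (power < 0.80)

Power calculation (paired t-test, normal approximation):
z_β = d · √n - z_{α/2}
z_β = 0.76 · √16 - 2.576
z_β = 0.76 · 4.000 - 2.576
z_β = 0.464

Power = Φ(z_β) = Φ(0.464) ≈ 0.679

Effect size d = 0.76 is medium by Cohen's convention (0.2/0.5/0.8).

Threshold: power ≥ 0.80 is conventionally adequate.
Power ≈ 0.68 → the study is underpowered (power < 0.80).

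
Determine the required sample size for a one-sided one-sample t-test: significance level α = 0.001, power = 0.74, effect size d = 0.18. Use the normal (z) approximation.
n = 431

Sample size formula (one-sample t-test, normal approximation):
n = ((z_α + z_β) / d)²

z_α = 3.090 (for α = 0.001, one-sided)
z_β = 0.643 (for power = 0.74)
d = 0.18

n = ((3.090 + 0.643) / 0.18)²
n = (20.739)²
n ≈ 430.11
Round up to the next whole number: n = 431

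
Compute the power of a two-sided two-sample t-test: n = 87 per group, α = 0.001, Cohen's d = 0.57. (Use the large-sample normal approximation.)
Power ≈ 0.68

Power calculation (two-sample t-test, normal approximation):
z_β = d · √(n/2) - z_{α/2}
z_β = 0.57 · √(87/2) - 3.291
z_β = 0.57 · 6.595 - 3.291
z_β = 0.469

Power = Φ(z_β) = Φ(0.469) ≈ 0.680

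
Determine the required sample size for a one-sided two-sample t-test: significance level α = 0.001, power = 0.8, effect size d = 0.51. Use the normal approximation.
n = 119 per group

Sample size formula (two-sample t-test, normal approximation):
n = 2 · ((z_α + z_β) / d)²

z_α = 3.090 (for α = 0.001, one-sided)
z_β = 0.842 (for power = 0.8)
d = 0.51

n = 2 · ((3.090 + 0.842) / 0.51)²
n = 2 · (7.710)²
n ≈ 118.89
Round up to the next whole number: n = 119 per group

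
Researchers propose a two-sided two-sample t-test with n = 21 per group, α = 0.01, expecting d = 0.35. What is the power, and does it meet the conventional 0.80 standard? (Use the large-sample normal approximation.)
Power ≈ 0.07; the study is underpowered (power < 0.80)

Power calculation (two-sample t-test, normal approximation):
z_β = d · √(n/2) - z_{α/2}
z_β = 0.35 · √(21/2) - 2.576
z_β = 0.35 · 3.240 - 2.576
z_β = -1.442

Power = Φ(z_β) = Φ(-1.442) ≈ 0.075

Effect size d = 0.35 is small by Cohen's convention (0.2/0.5/0.8).

Threshold: power ≥ 0.80 is conventionally adequate.
Power ≈ 0.07 → the study is underpowered (power < 0.80).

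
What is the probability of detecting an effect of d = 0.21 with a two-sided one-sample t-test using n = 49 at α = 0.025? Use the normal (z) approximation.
Power ≈ 0.22

Power calculation (one-sample t-test, normal approximation):
z_β = d · √n - z_{α/2}
z_β = 0.21 · √49 - 2.241
z_β = 0.21 · 7.000 - 2.241
z_β = -0.771

Power = Φ(z_β) = Φ(-0.771) ≈ 0.220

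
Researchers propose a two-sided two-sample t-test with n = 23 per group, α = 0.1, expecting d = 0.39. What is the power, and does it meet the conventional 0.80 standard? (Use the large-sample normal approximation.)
Power ≈ 0.37; the study is underpowered (power < 0.80)

Power calculation (two-sample t-test, normal approximation):
z_β = d · √(n/2) - z_{α/2}
z_β = 0.39 · √(23/2) - 1.645
z_β = 0.39 · 3.391 - 1.645
z_β = -0.322

Power = Φ(z_β) = Φ(-0.322) ≈ 0.374

Effect size d = 0.39 is small by Cohen's convention (0.2/0.5/0.8).

Threshold: power ≥ 0.80 is conventionally adequate.
Power ≈ 0.37 → the study is underpowered (power < 0.80).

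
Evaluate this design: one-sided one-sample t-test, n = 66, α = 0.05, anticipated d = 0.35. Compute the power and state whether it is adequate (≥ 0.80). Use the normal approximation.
Power ≈ 0.88; the study is adequately powered (power ≥ 0.80)

Power calculation (one-sample t-test, normal approximation):
z_β = d · √n - z_α
z_β = 0.35 · √66 - 1.645
z_β = 0.35 · 8.124 - 1.645
z_β = 1.199

Power = Φ(z_β) = Φ(1.199) ≈ 0.885

Effect size d = 0.35 is small by Cohen's convention (0.2/0.5/0.8).

Threshold: power ≥ 0.80 is conventionally adequate.
Power ≈ 0.88 → the study is adequately powered (power ≥ 0.80).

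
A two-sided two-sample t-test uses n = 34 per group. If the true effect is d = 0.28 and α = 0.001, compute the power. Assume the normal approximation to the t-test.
Power ≈ 0.02

Power calculation (two-sample t-test, normal approximation):
z_β = d · √(n/2) - z_{α/2}
z_β = 0.28 · √(34/2) - 3.291
z_β = 0.28 · 4.123 - 3.291
z_β = -2.136

Power = Φ(z_β) = Φ(-2.136) ≈ 0.016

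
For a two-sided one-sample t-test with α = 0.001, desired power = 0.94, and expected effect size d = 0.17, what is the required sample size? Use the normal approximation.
n = 813

Sample size formula (one-sample t-test, normal approximation):
n = ((z_{α/2} + z_β) / d)²

z_{α/2} = 3.291 (for α = 0.001, two-sided)
z_β = 1.555 (for power = 0.94)
d = 0.17

n = ((3.291 + 1.555) / 0.17)²
n = (28.506)²
n ≈ 812.59
Round up to the next whole number: n = 813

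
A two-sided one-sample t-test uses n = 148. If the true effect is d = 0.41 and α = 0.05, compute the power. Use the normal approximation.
Power ≈ 1.00

Power calculation (one-sample t-test, normal approximation):
z_β = d · √n - z_{α/2}
z_β = 0.41 · √148 - 1.960
z_β = 0.41 · 12.166 - 1.960
z_β = 3.028

Power = Φ(z_β) = Φ(3.028) ≈ 0.999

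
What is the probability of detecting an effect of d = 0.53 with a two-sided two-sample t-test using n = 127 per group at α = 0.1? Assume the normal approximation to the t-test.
Power ≈ 1.00

Power calculation (two-sample t-test, normal approximation):
z_β = d · √(n/2) - z_{α/2}
z_β = 0.53 · √(127/2) - 1.645
z_β = 0.53 · 7.969 - 1.645
z_β = 2.579

Power = Φ(z_β) = Φ(2.579) ≈ 0.995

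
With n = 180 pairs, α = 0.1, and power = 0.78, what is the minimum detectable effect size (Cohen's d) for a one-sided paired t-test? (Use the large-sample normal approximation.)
d ≈ 0.15

Minimum detectable effect (paired t-test, normal approximation):
d = (z_α + z_β) / √n
d = (1.282 + 0.772) / √180
d = 2.054 / 13.416
d ≈ 0.15

By Cohen's convention (0.2 small / 0.5 medium / 0.8 large): very small effect.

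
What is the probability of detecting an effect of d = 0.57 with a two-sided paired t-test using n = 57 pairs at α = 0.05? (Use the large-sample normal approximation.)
Power ≈ 0.99

Power calculation (paired t-test, normal approximation):
z_β = d · √n - z_{α/2}
z_β = 0.57 · √57 - 1.960
z_β = 0.57 · 7.550 - 1.960
z_β = 2.343

Power = Φ(z_β) = Φ(2.343) ≈ 0.990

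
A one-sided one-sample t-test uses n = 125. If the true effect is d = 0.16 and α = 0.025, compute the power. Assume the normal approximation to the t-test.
Power ≈ 0.43

Power calculation (one-sample t-test, normal approximation):
z_β = d · √n - z_α
z_β = 0.16 · √125 - 1.960
z_β = 0.16 · 11.180 - 1.960
z_β = -0.171

Power = Φ(z_β) = Φ(-0.171) ≈ 0.432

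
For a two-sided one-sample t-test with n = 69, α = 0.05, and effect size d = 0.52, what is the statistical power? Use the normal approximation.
Power ≈ 0.99

Power calculation (one-sample t-test, normal approximation):
z_β = d · √n - z_{α/2}
z_β = 0.52 · √69 - 1.960
z_β = 0.52 · 8.307 - 1.960
z_β = 2.359

Power = Φ(z_β) = Φ(2.359) ≈ 0.991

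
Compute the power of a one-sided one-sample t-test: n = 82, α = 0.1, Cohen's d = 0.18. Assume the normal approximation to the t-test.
Power ≈ 0.64

Power calculation (one-sample t-test, normal approximation):
z_β = d · √n - z_α
z_β = 0.18 · √82 - 1.282
z_β = 0.18 · 9.055 - 1.282
z_β = 0.348

Power = Φ(z_β) = Φ(0.348) ≈ 0.636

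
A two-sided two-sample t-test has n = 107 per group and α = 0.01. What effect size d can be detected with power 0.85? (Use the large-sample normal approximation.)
d ≈ 0.49

Minimum detectable effect (two-sample t-test, normal approximation):
d = (z_{α/2} + z_β) / √(n/2)
d = (2.576 + 1.036) / √(107/2)
d = 3.612 / 7.314
d ≈ 0.49

By Cohen's convention (0.2 small / 0.5 medium / 0.8 large): small effect.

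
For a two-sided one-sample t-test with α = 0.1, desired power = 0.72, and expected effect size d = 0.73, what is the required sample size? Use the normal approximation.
n = 10

Sample size formula (one-sample t-test, normal approximation):
n = ((z_{α/2} + z_β) / d)²

z_{α/2} = 1.645 (for α = 0.1, two-sided)
z_β = 0.583 (for power = 0.72)
d = 0.73

n = ((1.645 + 0.583) / 0.73)²
n = (3.052)²
n ≈ 9.31
Round up to the next whole number: n = 10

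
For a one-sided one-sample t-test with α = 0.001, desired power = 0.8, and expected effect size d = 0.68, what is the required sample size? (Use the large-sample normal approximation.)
n = 34

Sample size formula (one-sample t-test, normal approximation):
n = ((z_α + z_β) / d)²

z_α = 3.090 (for α = 0.001, one-sided)
z_β = 0.842 (for power = 0.8)
d = 0.68

n = ((3.090 + 0.842) / 0.68)²
n = (5.782)²
n ≈ 33.43
Round up to the next whole number: n = 34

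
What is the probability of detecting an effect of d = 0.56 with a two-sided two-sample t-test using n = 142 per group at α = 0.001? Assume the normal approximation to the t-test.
Power ≈ 0.92

Power calculation (two-sample t-test, normal approximation):
z_β = d · √(n/2) - z_{α/2}
z_β = 0.56 · √(142/2) - 3.291
z_β = 0.56 · 8.426 - 3.291
z_β = 1.428

Power = Φ(z_β) = Φ(1.428) ≈ 0.923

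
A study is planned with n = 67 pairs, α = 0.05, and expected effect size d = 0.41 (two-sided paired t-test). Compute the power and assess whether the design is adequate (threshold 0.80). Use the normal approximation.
Power ≈ 0.92; the study is adequately powered (power ≥ 0.80)

Power calculation (paired t-test, normal approximation):
z_β = d · √n - z_{α/2}
z_β = 0.41 · √67 - 1.960
z_β = 0.41 · 8.185 - 1.960
z_β = 1.396

Power = Φ(z_β) = Φ(1.396) ≈ 0.919

Effect size d = 0.41 is small by Cohen's convention (0.2/0.5/0.8).

Threshold: power ≥ 0.80 is conventionally adequate.
Power ≈ 0.92 → the study is adequately powered (power ≥ 0.80).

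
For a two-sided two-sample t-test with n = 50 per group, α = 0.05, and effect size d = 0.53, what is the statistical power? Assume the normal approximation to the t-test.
Power ≈ 0.75

Power calculation (two-sample t-test, normal approximation):
z_β = d · √(n/2) - z_{α/2}
z_β = 0.53 · √(50/2) - 1.960
z_β = 0.53 · 5.000 - 1.960
z_β = 0.690

Power = Φ(z_β) = Φ(0.690) ≈ 0.755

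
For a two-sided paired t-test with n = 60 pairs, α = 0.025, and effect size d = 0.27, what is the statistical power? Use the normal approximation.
Power ≈ 0.44

Power calculation (paired t-test, normal approximation):
z_β = d · √n - z_{α/2}
z_β = 0.27 · √60 - 2.241
z_β = 0.27 · 7.746 - 2.241
z_β = -0.150

Power = Φ(z_β) = Φ(-0.150) ≈ 0.440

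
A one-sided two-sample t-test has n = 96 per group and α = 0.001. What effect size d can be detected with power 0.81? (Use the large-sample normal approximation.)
d ≈ 0.57

Minimum detectable effect (two-sample t-test, normal approximation):
d = (z_α + z_β) / √(n/2)
d = (3.090 + 0.878) / √(96/2)
d = 3.968 / 6.928
d ≈ 0.57

By Cohen's convention (0.2 small / 0.5 medium / 0.8 large): medium effect.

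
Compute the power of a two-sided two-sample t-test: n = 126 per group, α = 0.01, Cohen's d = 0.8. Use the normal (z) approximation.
Power ≈ 1.00

Power calculation (two-sample t-test, normal approximation):
z_β = d · √(n/2) - z_{α/2}
z_β = 0.8 · √(126/2) - 2.576
z_β = 0.8 · 7.937 - 2.576
z_β = 3.774

Power = Φ(z_β) = Φ(3.774) ≈ 1.000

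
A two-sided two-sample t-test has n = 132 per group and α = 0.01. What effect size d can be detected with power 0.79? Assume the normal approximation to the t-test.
d ≈ 0.42

Minimum detectable effect (two-sample t-test, normal approximation):
d = (z_{α/2} + z_β) / √(n/2)
d = (2.576 + 0.806) / √(132/2)
d = 3.382 / 8.124
d ≈ 0.42

By Cohen's convention (0.2 small / 0.5 medium / 0.8 large): small effect.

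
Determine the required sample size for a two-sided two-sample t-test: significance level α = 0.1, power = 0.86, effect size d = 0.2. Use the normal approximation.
n = 372 per group

Sample size formula (two-sample t-test, normal approximation):
n = 2 · ((z_{α/2} + z_β) / d)²

z_{α/2} = 1.645 (for α = 0.1, two-sided)
z_β = 1.080 (for power = 0.86)
d = 0.2

n = 2 · ((1.645 + 1.080) / 0.2)²
n = 2 · (13.625)²
n ≈ 371.28
Round up to the next whole number: n = 372 per group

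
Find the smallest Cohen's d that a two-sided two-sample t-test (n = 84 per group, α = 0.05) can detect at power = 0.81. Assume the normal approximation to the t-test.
d ≈ 0.44

Minimum detectable effect (two-sample t-test, normal approximation):
d = (z_{α/2} + z_β) / √(n/2)
d = (1.960 + 0.878) / √(84/2)
d = 2.838 / 6.481
d ≈ 0.44

By Cohen's convention (0.2 small / 0.5 medium / 0.8 large): small effect.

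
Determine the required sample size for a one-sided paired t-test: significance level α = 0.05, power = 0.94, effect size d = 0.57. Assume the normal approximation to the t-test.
n = 32 pairs

Sample size formula (paired t-test, normal approximation):
n = ((z_α + z_β) / d)²

z_α = 1.645 (for α = 0.05, one-sided)
z_β = 1.555 (for power = 0.94)
d = 0.57

n = ((1.645 + 1.555) / 0.57)²
n = (5.614)²
n ≈ 31.52
Round up to the next whole number: n = 32 pairs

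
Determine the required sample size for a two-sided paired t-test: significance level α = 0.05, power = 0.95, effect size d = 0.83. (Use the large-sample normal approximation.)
n = 19 pairs

Sample size formula (paired t-test, normal approximation):
n = ((z_{α/2} + z_β) / d)²

z_{α/2} = 1.960 (for α = 0.05, two-sided)
z_β = 1.645 (for power = 0.95)
d = 0.83

n = ((1.960 + 1.645) / 0.83)²
n = (4.343)²
n ≈ 18.86
Round up to the next whole number: n = 19 pairs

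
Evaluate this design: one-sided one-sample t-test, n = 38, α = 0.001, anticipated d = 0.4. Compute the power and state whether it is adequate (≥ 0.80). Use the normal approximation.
Power ≈ 0.27; the study is underpowered (power < 0.80)

Power calculation (one-sample t-test, normal approximation):
z_β = d · √n - z_α
z_β = 0.4 · √38 - 3.090
z_β = 0.4 · 6.164 - 3.090
z_β = -0.624

Power = Φ(z_β) = Φ(-0.624) ≈ 0.266

Effect size d = 0.4 is small by Cohen's convention (0.2/0.5/0.8).

Threshold: power ≥ 0.80 is conventionally adequate.
Power ≈ 0.27 → the study is underpowered (power < 0.80).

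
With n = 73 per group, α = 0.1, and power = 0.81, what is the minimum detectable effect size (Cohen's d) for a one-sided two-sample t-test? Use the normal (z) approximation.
d ≈ 0.36

Minimum detectable effect (two-sample t-test, normal approximation):
d = (z_α + z_β) / √(n/2)
d = (1.282 + 0.878) / √(73/2)
d = 2.159 / 6.042
d ≈ 0.36

By Cohen's convention (0.2 small / 0.5 medium / 0.8 large): small effect.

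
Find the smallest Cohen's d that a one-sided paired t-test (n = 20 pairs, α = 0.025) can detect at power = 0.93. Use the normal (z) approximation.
d ≈ 0.77

Minimum detectable effect (paired t-test, normal approximation):
d = (z_α + z_β) / √n
d = (1.960 + 1.476) / √20
d = 3.436 / 4.472
d ≈ 0.77

By Cohen's convention (0.2 small / 0.5 medium / 0.8 large): medium effect.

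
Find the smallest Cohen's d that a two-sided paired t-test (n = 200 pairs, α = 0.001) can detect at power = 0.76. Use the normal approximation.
d ≈ 0.28

Minimum detectable effect (paired t-test, normal approximation):
d = (z_{α/2} + z_β) / √n
d = (3.291 + 0.706) / √200
d = 3.997 / 14.142
d ≈ 0.28

By Cohen's convention (0.2 small / 0.5 medium / 0.8 large): small effect.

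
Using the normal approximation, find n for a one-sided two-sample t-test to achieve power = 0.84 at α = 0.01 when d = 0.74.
n = 41 per group

Sample size formula (two-sample t-test, normal approximation):
n = 2 · ((z_α + z_β) / d)²

z_α = 2.326 (for α = 0.01, one-sided)
z_β = 0.994 (for power = 0.84)
d = 0.74

n = 2 · ((2.326 + 0.994) / 0.74)²
n = 2 · (4.486)²
n ≈ 40.25
Round up to the next whole number: n = 41 per group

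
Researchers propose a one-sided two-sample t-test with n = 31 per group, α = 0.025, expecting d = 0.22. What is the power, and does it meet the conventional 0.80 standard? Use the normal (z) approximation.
Power ≈ 0.14; the study is underpowered (power < 0.80)

Power calculation (two-sample t-test, normal approximation):
z_β = d · √(n/2) - z_α
z_β = 0.22 · √(31/2) - 1.960
z_β = 0.22 · 3.937 - 1.960
z_β = -1.094

Power = Φ(z_β) = Φ(-1.094) ≈ 0.137

Effect size d = 0.22 is small by Cohen's convention (0.2/0.5/0.8).

Threshold: power ≥ 0.80 is conventionally adequate.
Power ≈ 0.14 → the study is underpowered (power < 0.80).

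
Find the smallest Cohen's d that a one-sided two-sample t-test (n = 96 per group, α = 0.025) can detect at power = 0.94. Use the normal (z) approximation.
d ≈ 0.51

Minimum detectable effect (two-sample t-test, normal approximation):
d = (z_α + z_β) / √(n/2)
d = (1.960 + 1.555) / √(96/2)
d = 3.515 / 6.928
d ≈ 0.51

By Cohen's convention (0.2 small / 0.5 medium / 0.8 large): medium effect.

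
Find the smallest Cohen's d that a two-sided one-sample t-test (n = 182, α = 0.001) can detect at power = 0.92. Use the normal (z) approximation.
d ≈ 0.35

Minimum detectable effect (one-sample t-test, normal approximation):
d = (z_{α/2} + z_β) / √n
d = (3.291 + 1.405) / √182
d = 4.696 / 13.491
d ≈ 0.35

By Cohen's convention (0.2 small / 0.5 medium / 0.8 large): small effect.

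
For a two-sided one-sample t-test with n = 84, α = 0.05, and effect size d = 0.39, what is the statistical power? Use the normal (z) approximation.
Power ≈ 0.95

Power calculation (one-sample t-test, normal approximation):
z_β = d · √n - z_{α/2}
z_β = 0.39 · √84 - 1.960
z_β = 0.39 · 9.165 - 1.960
z_β = 1.614

Power = Φ(z_β) = Φ(1.614) ≈ 0.947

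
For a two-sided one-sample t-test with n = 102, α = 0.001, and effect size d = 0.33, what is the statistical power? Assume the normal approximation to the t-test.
Power ≈ 0.52

Power calculation (one-sample t-test, normal approximation):
z_β = d · √n - z_{α/2}
z_β = 0.33 · √102 - 3.291
z_β = 0.33 · 10.100 - 3.291
z_β = 0.042

Power = Φ(z_β) = Φ(0.042) ≈ 0.517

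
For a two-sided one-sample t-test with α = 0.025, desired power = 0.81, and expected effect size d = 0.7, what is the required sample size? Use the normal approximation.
n = 20

Sample size formula (one-sample t-test, normal approximation):
n = ((z_{α/2} + z_β) / d)²

z_{α/2} = 2.241 (for α = 0.025, two-sided)
z_β = 0.878 (for power = 0.81)
d = 0.7

n = ((2.241 + 0.878) / 0.7)²
n = (4.456)²
n ≈ 19.86
Round up to the next whole number: n = 20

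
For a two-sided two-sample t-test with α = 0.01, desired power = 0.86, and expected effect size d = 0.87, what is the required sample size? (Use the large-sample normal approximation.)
n = 36 per group

Sample size formula (two-sample t-test, normal approximation):
n = 2 · ((z_{α/2} + z_β) / d)²

z_{α/2} = 2.576 (for α = 0.01, two-sided)
z_β = 1.080 (for power = 0.86)
d = 0.87

n = 2 · ((2.576 + 1.080) / 0.87)²
n = 2 · (4.202)²
n ≈ 35.31
Round up to the next whole number: n = 36 per group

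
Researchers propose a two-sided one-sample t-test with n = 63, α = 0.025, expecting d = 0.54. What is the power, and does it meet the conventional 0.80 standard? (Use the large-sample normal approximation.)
Power ≈ 0.98; the study is adequately powered (power ≥ 0.80)

Power calculation (one-sample t-test, normal approximation):
z_β = d · √n - z_{α/2}
z_β = 0.54 · √63 - 2.241
z_β = 0.54 · 7.937 - 2.241
z_β = 2.045

Power = Φ(z_β) = Φ(2.045) ≈ 0.980

Effect size d = 0.54 is medium by Cohen's convention (0.2/0.5/0.8).

Threshold: power ≥ 0.80 is conventionally adequate.
Power ≈ 0.98 → the study is adequately powered (power ≥ 0.80).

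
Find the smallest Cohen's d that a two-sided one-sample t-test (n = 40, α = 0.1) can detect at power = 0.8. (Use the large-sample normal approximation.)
d ≈ 0.39

Minimum detectable effect (one-sample t-test, normal approximation):
d = (z_{α/2} + z_β) / √n
d = (1.645 + 0.842) / √40
d = 2.486 / 6.325
d ≈ 0.39

By Cohen's convention (0.2 small / 0.5 medium / 0.8 large): small effect.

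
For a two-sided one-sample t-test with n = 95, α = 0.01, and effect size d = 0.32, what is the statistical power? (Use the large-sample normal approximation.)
Power ≈ 0.71

Power calculation (one-sample t-test, normal approximation):
z_β = d · √n - z_{α/2}
z_β = 0.32 · √95 - 2.576
z_β = 0.32 · 9.747 - 2.576
z_β = 0.543

Power = Φ(z_β) = Φ(0.543) ≈ 0.706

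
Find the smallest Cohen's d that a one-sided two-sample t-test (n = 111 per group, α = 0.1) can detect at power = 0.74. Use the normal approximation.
d ≈ 0.26

Minimum detectable effect (two-sample t-test, normal approximation):
d = (z_α + z_β) / √(n/2)
d = (1.282 + 0.643) / √(111/2)
d = 1.925 / 7.450
d ≈ 0.26

By Cohen's convention (0.2 small / 0.5 medium / 0.8 large): small effect.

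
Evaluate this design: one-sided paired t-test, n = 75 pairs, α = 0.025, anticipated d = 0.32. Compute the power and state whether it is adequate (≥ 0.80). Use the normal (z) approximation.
Power ≈ 0.79; the study is underpowered (power < 0.80)

Power calculation (paired t-test, normal approximation):
z_β = d · √n - z_α
z_β = 0.32 · √75 - 1.960
z_β = 0.32 · 8.660 - 1.960
z_β = 0.811

Power = Φ(z_β) = Φ(0.811) ≈ 0.791

Effect size d = 0.32 is small by Cohen's convention (0.2/0.5/0.8).

Threshold: power ≥ 0.80 is conventionally adequate.
Power ≈ 0.79 → the study is underpowered (power < 0.80).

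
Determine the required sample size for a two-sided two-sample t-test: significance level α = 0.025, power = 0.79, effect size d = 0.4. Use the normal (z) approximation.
n = 117 per group

Sample size formula (two-sample t-test, normal approximation):
n = 2 · ((z_{α/2} + z_β) / d)²

z_{α/2} = 2.241 (for α = 0.025, two-sided)
z_β = 0.806 (for power = 0.79)
d = 0.4

n = 2 · ((2.241 + 0.806) / 0.4)²
n = 2 · (7.618)²
n ≈ 116.07
Round up to the next whole number: n = 117 per group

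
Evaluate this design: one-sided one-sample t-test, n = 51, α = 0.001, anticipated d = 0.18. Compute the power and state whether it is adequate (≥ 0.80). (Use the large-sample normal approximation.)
Power ≈ 0.04; the study is underpowered (power < 0.80)

Power calculation (one-sample t-test, normal approximation):
z_β = d · √n - z_α
z_β = 0.18 · √51 - 3.090
z_β = 0.18 · 7.141 - 3.090
z_β = -1.805

Power = Φ(z_β) = Φ(-1.805) ≈ 0.036

Effect size d = 0.18 is very small by Cohen's convention (0.2/0.5/0.8).

Threshold: power ≥ 0.80 is conventionally adequate.
Power ≈ 0.04 → the study is underpowered (power < 0.80).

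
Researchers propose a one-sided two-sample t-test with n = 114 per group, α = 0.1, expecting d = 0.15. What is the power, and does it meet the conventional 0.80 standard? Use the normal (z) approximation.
Power ≈ 0.44; the study is underpowered (power < 0.80)

Power calculation (two-sample t-test, normal approximation):
z_β = d · √(n/2) - z_α
z_β = 0.15 · √(114/2) - 1.282
z_β = 0.15 · 7.550 - 1.282
z_β = -0.149

Power = Φ(z_β) = Φ(-0.149) ≈ 0.441

Effect size d = 0.15 is very small by Cohen's convention (0.2/0.5/0.8).

Threshold: power ≥ 0.80 is conventionally adequate.
Power ≈ 0.44 → the study is underpowered (power < 0.80).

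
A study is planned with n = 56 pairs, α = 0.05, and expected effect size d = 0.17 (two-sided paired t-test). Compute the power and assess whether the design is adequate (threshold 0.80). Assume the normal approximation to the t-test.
Power ≈ 0.25; the study is underpowered (power < 0.80)

Power calculation (paired t-test, normal approximation):
z_β = d · √n - z_{α/2}
z_β = 0.17 · √56 - 1.960
z_β = 0.17 · 7.483 - 1.960
z_β = -0.688

Power = Φ(z_β) = Φ(-0.688) ≈ 0.246

Effect size d = 0.17 is very small by Cohen's convention (0.2/0.5/0.8).

Threshold: power ≥ 0.80 is conventionally adequate.
Power ≈ 0.25 → the study is underpowered (power < 0.80).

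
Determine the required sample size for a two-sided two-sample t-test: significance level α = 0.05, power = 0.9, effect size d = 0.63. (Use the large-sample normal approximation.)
n = 53 per group

Sample size formula (two-sample t-test, normal approximation):
n = 2 · ((z_{α/2} + z_β) / d)²

z_{α/2} = 1.960 (for α = 0.05, two-sided)
z_β = 1.282 (for power = 0.9)
d = 0.63

n = 2 · ((1.960 + 1.282) / 0.63)²
n = 2 · (5.146)²
n ≈ 52.96
Round up to the next whole number: n = 53 per group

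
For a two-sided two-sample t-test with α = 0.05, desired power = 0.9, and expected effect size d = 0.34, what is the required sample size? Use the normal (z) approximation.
n = 182 per group

Sample size formula (two-sample t-test, normal approximation):
n = 2 · ((z_{α/2} + z_β) / d)²

z_{α/2} = 1.960 (for α = 0.05, two-sided)
z_β = 1.282 (for power = 0.9)
d = 0.34

n = 2 · ((1.960 + 1.282) / 0.34)²
n = 2 · (9.535)²
n ≈ 181.83
Round up to the next whole number: n = 182 per group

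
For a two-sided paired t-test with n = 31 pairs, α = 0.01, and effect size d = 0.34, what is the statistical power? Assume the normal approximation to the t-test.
Power ≈ 0.25

Power calculation (paired t-test, normal approximation):
z_β = d · √n - z_{α/2}
z_β = 0.34 · √31 - 2.576
z_β = 0.34 · 5.568 - 2.576
z_β = -0.683

Power = Φ(z_β) = Φ(-0.683) ≈ 0.247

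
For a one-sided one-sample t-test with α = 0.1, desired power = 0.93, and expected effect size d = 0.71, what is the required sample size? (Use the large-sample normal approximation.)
n = 16

Sample size formula (one-sample t-test, normal approximation):
n = ((z_α + z_β) / d)²

z_α = 1.282 (for α = 0.1, one-sided)
z_β = 1.476 (for power = 0.93)
d = 0.71

n = ((1.282 + 1.476) / 0.71)²
n = (3.885)²
n ≈ 15.09
Round up to the next whole number: n = 16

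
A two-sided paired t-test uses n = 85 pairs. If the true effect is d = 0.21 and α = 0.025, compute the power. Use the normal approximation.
Power ≈ 0.38

Power calculation (paired t-test, normal approximation):
z_β = d · √n - z_{α/2}
z_β = 0.21 · √85 - 2.241
z_β = 0.21 · 9.220 - 2.241
z_β = -0.305

Power = Φ(z_β) = Φ(-0.305) ≈ 0.380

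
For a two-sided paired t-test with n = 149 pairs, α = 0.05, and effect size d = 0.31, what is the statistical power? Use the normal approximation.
Power ≈ 0.97

Power calculation (paired t-test, normal approximation):
z_β = d · √n - z_{α/2}
z_β = 0.31 · √149 - 1.960
z_β = 0.31 · 12.207 - 1.960
z_β = 1.824

Power = Φ(z_β) = Φ(1.824) ≈ 0.966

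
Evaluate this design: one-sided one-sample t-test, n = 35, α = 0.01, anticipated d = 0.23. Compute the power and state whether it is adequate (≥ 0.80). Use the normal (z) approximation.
Power ≈ 0.17; the study is underpowered (power < 0.80)

Power calculation (one-sample t-test, normal approximation):
z_β = d · √n - z_α
z_β = 0.23 · √35 - 2.326
z_β = 0.23 · 5.916 - 2.326
z_β = -0.966

Power = Φ(z_β) = Φ(-0.966) ≈ 0.167

Effect size d = 0.23 is small by Cohen's convention (0.2/0.5/0.8).

Threshold: power ≥ 0.80 is conventionally adequate.
Power ≈ 0.17 → the study is underpowered (power < 0.80).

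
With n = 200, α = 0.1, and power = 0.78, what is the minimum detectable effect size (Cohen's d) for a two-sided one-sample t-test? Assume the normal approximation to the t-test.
d ≈ 0.17

Minimum detectable effect (one-sample t-test, normal approximation):
d = (z_{α/2} + z_β) / √n
d = (1.645 + 0.772) / √200
d = 2.417 / 14.142
d ≈ 0.17

By Cohen's convention (0.2 small / 0.5 medium / 0.8 large): very small effect.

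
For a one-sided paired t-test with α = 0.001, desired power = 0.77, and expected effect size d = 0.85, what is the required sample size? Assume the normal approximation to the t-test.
n = 21 pairs

Sample size formula (paired t-test, normal approximation):
n = ((z_α + z_β) / d)²

z_α = 3.090 (for α = 0.001, one-sided)
z_β = 0.739 (for power = 0.77)
d = 0.85

n = ((3.090 + 0.739) / 0.85)²
n = (4.505)²
n ≈ 20.30
Round up to the next whole number: n = 21 pairs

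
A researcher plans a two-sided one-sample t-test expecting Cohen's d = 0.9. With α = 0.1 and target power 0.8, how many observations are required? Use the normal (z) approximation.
n = 8

Sample size formula (one-sample t-test, normal approximation):
n = ((z_{α/2} + z_β) / d)²

z_{α/2} = 1.645 (for α = 0.1, two-sided)
z_β = 0.842 (for power = 0.8)
d = 0.9

n = ((1.645 + 0.842) / 0.9)²
n = (2.763)²
n ≈ 7.63
Round up to the next whole number: n = 8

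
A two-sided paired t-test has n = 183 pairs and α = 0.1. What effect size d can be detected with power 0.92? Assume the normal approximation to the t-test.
d ≈ 0.23

Minimum detectable effect (paired t-test, normal approximation):
d = (z_{α/2} + z_β) / √n
d = (1.645 + 1.405) / √183
d = 3.050 / 13.528
d ≈ 0.23

By Cohen's convention (0.2 small / 0.5 medium / 0.8 large): small effect.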